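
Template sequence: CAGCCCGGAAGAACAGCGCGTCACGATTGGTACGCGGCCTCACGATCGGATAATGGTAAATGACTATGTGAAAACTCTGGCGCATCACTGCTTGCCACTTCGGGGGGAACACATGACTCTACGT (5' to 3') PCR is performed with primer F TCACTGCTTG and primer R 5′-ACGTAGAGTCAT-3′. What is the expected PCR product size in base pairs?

Scanning the template, TCACTGCTTG occurs at positions 85–94; this primer anneals to the bottom strand there with its 3' end pointing downstream.
Taking the reverse complement of ACGTAGAGTCAT gives ATGACTCTACGT, found at positions 113–124 on the template; the primer anneals here to the top strand with its 3' end pointing upstream.
Amplicon spans positions 85–124: 40 bp.

40 bp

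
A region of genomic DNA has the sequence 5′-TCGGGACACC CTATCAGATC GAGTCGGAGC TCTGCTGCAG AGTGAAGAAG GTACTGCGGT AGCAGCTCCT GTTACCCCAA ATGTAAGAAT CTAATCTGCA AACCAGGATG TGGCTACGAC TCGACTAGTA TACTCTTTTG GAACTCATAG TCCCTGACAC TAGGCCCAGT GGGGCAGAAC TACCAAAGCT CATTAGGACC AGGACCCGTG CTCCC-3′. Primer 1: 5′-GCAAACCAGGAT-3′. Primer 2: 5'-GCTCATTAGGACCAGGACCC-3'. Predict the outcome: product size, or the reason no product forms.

Primer 1 (GCAAACCAGGAT) matches the top strand at positions 98–109 (3' end points downstream).
Primer 2 (GCTCATTAGGACCAGGACCC) also matches the top strand directly, at positions 188–207 — its reverse complement GGGTCCTGGTCCTAATGAGC is not present.
Both primers anneal to the bottom strand with 3' ends pointing the same way, so neither can prime synthesis back toward the other.

No product — both primers anneal to the same strand and extend in the same direction.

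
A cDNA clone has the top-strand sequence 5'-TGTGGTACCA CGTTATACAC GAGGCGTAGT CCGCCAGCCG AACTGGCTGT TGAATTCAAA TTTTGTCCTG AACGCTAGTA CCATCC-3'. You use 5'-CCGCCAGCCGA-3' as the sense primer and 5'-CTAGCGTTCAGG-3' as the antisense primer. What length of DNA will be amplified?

48 bp

Scanning the template, CCGCCAGCCGA occurs at positions 31–41; this primer anneals to the bottom strand there with its 3' end pointing downstream.
Taking the reverse complement of CTAGCGTTCAGG gives CCTGAACGCTAG, found at positions 67–78 on the template; the primer anneals here to the top strand with its 3' end pointing upstream.
The product runs from position 31 to position 78, so its length is 78 − 31 + 1 = 48 bp.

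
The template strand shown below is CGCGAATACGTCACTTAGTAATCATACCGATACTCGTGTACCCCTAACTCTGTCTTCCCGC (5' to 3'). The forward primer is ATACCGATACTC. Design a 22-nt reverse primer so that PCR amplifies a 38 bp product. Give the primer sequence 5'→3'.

The forward primer binds at positions 24–35, so a 38 bp product ends at position 24 + 38 − 1 = 61.
The reverse primer anneals to the top strand over positions 40–61, i.e. to ACCCCTAACTCTGTCTTCCCGC.
Its sequence written 5'→3' is the reverse complement: GCGGGAAGACAGAGTTAGGGGT.

5'-GCGGGAAGACAGAGTTAGGGGT-3'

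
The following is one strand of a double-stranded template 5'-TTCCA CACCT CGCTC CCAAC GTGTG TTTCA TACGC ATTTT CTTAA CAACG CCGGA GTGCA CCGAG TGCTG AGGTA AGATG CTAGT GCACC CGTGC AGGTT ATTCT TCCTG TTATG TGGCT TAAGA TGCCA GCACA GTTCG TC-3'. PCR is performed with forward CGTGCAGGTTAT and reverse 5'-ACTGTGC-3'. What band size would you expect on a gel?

47 bp

Forward primer CGTGCAGGTTAT is found on the top strand at positions 91–102.
Reverse complement of the reverse primer: GCACAGT. This occurs on the top strand at positions 131–137.
Product length = (reverse-primer end) − (forward-primer start) + 1 = 137 − 91 + 1 = 47 bp.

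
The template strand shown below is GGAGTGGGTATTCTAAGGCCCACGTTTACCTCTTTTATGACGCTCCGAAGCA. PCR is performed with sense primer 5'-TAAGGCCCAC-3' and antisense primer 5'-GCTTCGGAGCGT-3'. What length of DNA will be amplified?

38 bp

Scanning the template, TAAGGCCCAC occurs at positions 14–23; this primer anneals to the bottom strand there with its 3' end pointing downstream.
Taking the reverse complement of GCTTCGGAGCGT gives ACGCTCCGAAGC, found at positions 40–51 on the template; the primer anneals here to the top strand with its 3' end pointing upstream.
Product length = (reverse-primer end) − (forward-primer start) + 1 = 51 − 14 + 1 = 38 bp.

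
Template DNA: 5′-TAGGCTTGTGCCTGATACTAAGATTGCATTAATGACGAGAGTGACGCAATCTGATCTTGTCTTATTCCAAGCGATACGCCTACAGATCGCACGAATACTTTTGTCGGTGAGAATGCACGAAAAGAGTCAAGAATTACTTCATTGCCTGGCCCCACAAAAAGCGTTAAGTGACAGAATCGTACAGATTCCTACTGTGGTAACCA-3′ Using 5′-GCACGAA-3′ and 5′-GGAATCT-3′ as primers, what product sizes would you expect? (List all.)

101 bp, 75 bp

The forward primer GCACGAA matches the top strand at positions 89–95, 115–121.
The reverse primer's reverse complement is AGATTCC, matching at positions 183–189.
Each forward site pairs with the reverse site to give a product ending at position 189: sizes 101, 75 bp.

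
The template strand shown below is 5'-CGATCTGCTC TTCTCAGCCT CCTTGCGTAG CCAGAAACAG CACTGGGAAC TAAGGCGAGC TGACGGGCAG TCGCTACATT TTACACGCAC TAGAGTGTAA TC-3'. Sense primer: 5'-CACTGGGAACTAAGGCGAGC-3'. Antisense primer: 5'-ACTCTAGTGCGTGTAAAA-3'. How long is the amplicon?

56 bp

Forward primer CACTGGGAACTAAGGCGAGC is found on the top strand at positions 41–60.
Taking the reverse complement of ACTCTAGTGCGTGTAAAA gives TTTTACACGCACTAGAGT, found at positions 79–96 on the template; the primer anneals here to the top strand with its 3' end pointing upstream.
Product length = (reverse-primer end) − (forward-primer start) + 1 = 96 − 41 + 1 = 56 bp.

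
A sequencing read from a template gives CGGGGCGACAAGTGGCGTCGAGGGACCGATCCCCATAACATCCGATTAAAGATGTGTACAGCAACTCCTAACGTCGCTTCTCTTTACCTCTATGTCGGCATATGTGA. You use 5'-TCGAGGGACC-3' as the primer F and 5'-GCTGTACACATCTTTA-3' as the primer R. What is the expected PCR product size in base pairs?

45 bp

The forward primer matches the template at positions 18–27.
Reverse complement of the reverse primer: TAAAGATGTGTACAGC. This occurs on the top strand at positions 47–62.
Amplicon spans positions 18–62: 45 bp.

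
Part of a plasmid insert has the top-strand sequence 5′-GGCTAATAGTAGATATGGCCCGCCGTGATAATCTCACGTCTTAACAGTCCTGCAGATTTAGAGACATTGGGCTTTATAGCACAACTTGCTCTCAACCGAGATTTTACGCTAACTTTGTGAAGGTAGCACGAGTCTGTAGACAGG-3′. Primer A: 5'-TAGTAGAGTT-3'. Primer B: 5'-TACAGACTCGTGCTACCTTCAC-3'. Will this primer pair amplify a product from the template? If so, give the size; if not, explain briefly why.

Primer A (TAGTAGAGTT) does not match the top strand, and its reverse complement AACTCTACTA does not match either.
With no annealing site for primer A, no amplification occurs.

No product — primer A has no binding site in the template.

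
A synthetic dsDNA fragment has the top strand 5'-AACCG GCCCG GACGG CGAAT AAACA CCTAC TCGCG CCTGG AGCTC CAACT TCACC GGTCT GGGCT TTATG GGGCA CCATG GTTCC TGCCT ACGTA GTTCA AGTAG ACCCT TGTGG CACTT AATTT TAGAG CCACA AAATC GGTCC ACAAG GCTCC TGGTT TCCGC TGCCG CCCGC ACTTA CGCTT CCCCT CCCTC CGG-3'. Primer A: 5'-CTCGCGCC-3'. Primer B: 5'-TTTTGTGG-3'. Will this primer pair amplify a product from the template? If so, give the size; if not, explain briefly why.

Yes — a 109 bp product.

Primer A (CTCGCGCC) matches the top strand at positions 30–37; it acts as a forward primer.
Primer B's reverse complement is CCACAAAA, matching the top strand at positions 131–138; it acts as a reverse primer.
The 3' ends face each other across positions 30–138, giving a 109 bp product.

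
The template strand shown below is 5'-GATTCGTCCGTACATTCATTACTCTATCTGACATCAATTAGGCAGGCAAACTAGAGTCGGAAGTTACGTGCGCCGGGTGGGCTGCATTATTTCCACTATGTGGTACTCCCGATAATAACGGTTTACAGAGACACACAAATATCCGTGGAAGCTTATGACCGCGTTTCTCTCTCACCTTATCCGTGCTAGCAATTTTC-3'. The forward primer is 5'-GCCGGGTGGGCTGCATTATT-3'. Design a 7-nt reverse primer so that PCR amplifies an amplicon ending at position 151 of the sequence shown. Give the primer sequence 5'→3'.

The forward primer binds at positions 72–91; the product's 3' end on the top strand is position 151.
The reverse primer anneals to the top strand over positions 145–151, i.e. to GTGGAAG.
Its sequence written 5'→3' is the reverse complement: CTTCCAC.

5'-CTTCCAC-3'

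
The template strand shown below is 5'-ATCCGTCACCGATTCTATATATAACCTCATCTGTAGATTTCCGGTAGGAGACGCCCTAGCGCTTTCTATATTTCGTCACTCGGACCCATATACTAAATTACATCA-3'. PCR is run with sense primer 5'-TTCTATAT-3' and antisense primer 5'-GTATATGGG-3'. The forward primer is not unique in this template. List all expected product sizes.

The forward primer TTCTATAT matches the top strand at positions 13–20, 64–71.
The reverse primer's reverse complement is CCCATATAC, matching at positions 85–93.
Each forward site pairs with the reverse site to give a product ending at position 93: sizes 81, 30 bp.

81 bp, 30 bp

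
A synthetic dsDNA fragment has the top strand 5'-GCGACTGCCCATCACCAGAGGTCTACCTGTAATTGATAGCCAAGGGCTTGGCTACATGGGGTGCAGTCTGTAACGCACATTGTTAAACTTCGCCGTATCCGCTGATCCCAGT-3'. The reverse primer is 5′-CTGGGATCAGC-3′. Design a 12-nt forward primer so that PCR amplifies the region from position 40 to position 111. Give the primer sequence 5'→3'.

The reverse primer's reverse complement GCTGATCCCAG matches the template at positions 101–111; the product starts at position 40.
The forward primer is identical to the top strand over positions 40–51: CCAAGGGCTTGG.

5'-CCAAGGGCTTGG-3'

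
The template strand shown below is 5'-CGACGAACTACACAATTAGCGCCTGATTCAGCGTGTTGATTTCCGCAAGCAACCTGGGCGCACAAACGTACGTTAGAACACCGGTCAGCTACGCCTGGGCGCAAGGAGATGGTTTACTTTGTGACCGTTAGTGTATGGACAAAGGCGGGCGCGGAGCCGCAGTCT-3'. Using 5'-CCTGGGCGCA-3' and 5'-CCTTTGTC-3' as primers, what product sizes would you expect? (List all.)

93 bp, 52 bp

The forward primer CCTGGGCGCA matches the top strand at positions 53–62, 94–103.
The reverse primer's reverse complement is GACAAAGG, matching at positions 138–145.
Each forward site pairs with the reverse site to give a product ending at position 145: sizes 93, 52 bp.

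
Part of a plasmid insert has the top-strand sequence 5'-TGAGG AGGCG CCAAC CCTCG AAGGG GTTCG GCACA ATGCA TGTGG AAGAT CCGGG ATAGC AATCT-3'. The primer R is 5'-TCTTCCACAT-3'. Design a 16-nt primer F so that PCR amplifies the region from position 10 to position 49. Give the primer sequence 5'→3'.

The reverse primer's reverse complement ATGTGGAAGA matches the template at positions 40–49; the product starts at position 10.
The forward primer is identical to the top strand over positions 10–25: GCCAACCCTCGAAGGG.

5'-GCCAACCCTCGAAGGG-3'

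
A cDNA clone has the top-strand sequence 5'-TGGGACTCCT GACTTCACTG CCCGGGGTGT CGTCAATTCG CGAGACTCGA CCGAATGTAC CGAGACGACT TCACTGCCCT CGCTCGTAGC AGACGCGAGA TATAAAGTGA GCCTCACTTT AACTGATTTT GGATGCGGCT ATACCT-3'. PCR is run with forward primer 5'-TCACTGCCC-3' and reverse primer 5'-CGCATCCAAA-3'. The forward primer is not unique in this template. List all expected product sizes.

123 bp, 67 bp

The forward primer TCACTGCCC matches the top strand at positions 15–23, 71–79.
The reverse primer's reverse complement is TTTGGATGCG, matching at positions 128–137.
Each forward site pairs with the reverse site to give a product ending at position 137: sizes 123, 67 bp.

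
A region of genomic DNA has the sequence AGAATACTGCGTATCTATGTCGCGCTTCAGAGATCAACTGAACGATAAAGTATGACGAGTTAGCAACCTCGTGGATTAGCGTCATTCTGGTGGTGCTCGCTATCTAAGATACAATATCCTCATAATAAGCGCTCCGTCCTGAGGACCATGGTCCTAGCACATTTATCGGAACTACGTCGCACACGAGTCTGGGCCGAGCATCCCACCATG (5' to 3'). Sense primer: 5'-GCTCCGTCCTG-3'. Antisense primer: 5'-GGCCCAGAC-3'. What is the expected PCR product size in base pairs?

Forward primer GCTCCGTCCTG is found on the top strand at positions 131–141.
The reverse primer's reverse complement is GTCTGGGCC, which matches the template at positions 187–195.
Amplicon spans positions 131–195: 65 bp.

65 bp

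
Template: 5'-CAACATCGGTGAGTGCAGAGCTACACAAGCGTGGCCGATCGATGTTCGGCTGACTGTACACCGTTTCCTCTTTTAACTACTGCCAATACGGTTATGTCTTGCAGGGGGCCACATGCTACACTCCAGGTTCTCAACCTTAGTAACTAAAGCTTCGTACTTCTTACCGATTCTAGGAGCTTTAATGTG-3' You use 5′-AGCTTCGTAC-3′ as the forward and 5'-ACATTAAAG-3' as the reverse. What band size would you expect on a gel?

38 bp

The forward primer matches the template at positions 148–157.
The reverse primer's reverse complement is CTTTAATGT, which matches the template at positions 177–185.
Product length = (reverse-primer end) − (forward-primer start) + 1 = 185 − 148 + 1 = 38 bp.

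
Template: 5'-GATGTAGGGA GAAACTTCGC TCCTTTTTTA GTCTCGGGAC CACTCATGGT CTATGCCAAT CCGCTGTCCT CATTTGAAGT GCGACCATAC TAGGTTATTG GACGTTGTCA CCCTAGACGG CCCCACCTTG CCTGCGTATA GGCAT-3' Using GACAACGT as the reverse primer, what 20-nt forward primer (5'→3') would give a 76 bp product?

5'-TCGGGACCACTCATGGTCTA-3'

The reverse primer's reverse complement ACGTTGTC matches the template at positions 102–109, so the product ends at position 109.
A 76 bp product then starts at position 109 − 76 + 1 = 34.
The forward primer is identical to the top strand there: TCGGGACCACTCATGGTCTA.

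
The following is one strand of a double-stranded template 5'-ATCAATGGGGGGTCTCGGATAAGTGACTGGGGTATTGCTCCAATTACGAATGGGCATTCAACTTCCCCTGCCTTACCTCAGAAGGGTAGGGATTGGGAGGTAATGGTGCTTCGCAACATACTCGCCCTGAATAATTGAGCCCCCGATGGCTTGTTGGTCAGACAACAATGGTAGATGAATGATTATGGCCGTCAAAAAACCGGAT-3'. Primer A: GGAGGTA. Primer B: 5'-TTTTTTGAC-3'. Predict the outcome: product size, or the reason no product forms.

Yes — a 104 bp product.

Primer A (GGAGGTA) matches the top strand at positions 96–102; it acts as a forward primer.
Primer B's reverse complement is GTCAAAAAA, matching the top strand at positions 191–199; it acts as a reverse primer.
The 3' ends face each other across positions 96–199, giving a 104 bp product.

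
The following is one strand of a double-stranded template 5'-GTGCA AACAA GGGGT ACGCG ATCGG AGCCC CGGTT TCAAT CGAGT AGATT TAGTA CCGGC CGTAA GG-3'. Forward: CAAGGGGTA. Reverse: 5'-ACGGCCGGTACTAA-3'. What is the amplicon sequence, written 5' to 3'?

Forward primer CAAGGGGTA is found on the top strand at positions 8–16.
Reverse complement of the reverse primer: TTAGTACCGGCCGT. This occurs on the top strand at positions 50–63.
The product is the template from position 8 through 63 (56 bp).

5'-CAAGGGGTACGCGATCGGAGCCCCGGTTTCAATCGAGTAGATTTAGTACCGGCCGT-3'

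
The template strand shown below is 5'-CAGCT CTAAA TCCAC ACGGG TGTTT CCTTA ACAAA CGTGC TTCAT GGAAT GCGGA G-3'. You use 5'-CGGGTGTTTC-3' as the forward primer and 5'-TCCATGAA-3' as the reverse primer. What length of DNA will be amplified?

32 bp

The forward primer matches the template at positions 17–26.
The reverse primer's reverse complement is TTCATGGA, which matches the template at positions 41–48.
Amplicon spans positions 17–48: 32 bp.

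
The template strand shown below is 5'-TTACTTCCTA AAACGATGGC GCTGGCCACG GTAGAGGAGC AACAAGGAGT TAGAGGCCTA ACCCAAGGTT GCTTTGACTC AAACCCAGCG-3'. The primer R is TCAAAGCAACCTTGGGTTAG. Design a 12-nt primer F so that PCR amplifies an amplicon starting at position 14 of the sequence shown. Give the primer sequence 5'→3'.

The reverse primer's reverse complement CTAACCCAAGGTTGCTTTGA matches the template at positions 58–77; the product starts at position 14.
The forward primer is identical to the top strand over positions 14–25: CGATGGCGCTGG.

5'-CGATGGCGCTGG-3'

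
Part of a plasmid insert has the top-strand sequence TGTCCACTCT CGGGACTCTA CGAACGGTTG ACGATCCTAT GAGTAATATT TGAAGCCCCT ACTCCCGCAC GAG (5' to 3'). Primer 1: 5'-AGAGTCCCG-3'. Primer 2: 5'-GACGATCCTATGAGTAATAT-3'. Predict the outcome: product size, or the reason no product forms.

No product — the primers' 3' ends point away from each other.

Primer 1 (AGAGTCCCG) has reverse complement CGGGACTCT, which matches the top strand at positions 11–19; primer 1 anneals to the top strand there with its 3' end pointing upstream toward position 11.
Primer 2 (GACGATCCTATGAGTAATAT) matches the top strand directly at positions 30–49; it anneals to the bottom strand with its 3' end pointing downstream toward position 49.
The 3' ends diverge (primer 1 extends toward position 1, primer 2 toward position 73), so the primers never converge on a shared product.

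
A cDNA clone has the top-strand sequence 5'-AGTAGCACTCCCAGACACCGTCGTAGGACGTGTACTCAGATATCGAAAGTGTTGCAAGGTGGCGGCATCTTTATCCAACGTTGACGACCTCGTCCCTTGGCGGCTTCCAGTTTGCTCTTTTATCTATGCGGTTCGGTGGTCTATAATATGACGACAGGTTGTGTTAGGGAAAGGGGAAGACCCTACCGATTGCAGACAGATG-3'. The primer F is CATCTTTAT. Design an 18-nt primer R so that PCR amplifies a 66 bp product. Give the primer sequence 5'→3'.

The forward primer binds at positions 66–74, so a 66 bp product ends at position 66 + 66 − 1 = 131.
The reverse primer anneals to the top strand over positions 114–131, i.e. to GCTCTTTTATCTATGCGG.
Its sequence written 5'→3' is the reverse complement: CCGCATAGATAAAAGAGC.

5'-CCGCATAGATAAAAGAGC-3'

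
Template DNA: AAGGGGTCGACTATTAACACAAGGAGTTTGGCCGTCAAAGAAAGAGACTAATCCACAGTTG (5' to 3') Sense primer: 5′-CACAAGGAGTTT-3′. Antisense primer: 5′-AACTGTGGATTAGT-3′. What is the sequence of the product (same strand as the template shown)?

5'-CACAAGGAGTTTGGCCGTCAAAGAAAGAGACTAATCCACAGTT-3'

Scanning the template, CACAAGGAGTTT occurs at positions 18–29; this primer anneals to the bottom strand there with its 3' end pointing downstream.
Reverse complement of the reverse primer: ACTAATCCACAGTT. This occurs on the top strand at positions 47–60.
The product is the template from position 18 through 60 (43 bp).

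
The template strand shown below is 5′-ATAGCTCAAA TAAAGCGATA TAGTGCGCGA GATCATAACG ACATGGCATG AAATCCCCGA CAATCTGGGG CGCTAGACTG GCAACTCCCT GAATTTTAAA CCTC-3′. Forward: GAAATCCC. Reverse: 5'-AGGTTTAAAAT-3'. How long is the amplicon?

54 bp

The forward primer matches the template at positions 50–57.
The reverse primer's reverse complement is ATTTTAAACCT, which matches the template at positions 93–103.
The product runs from position 50 to position 103, so its length is 103 − 50 + 1 = 54 bp.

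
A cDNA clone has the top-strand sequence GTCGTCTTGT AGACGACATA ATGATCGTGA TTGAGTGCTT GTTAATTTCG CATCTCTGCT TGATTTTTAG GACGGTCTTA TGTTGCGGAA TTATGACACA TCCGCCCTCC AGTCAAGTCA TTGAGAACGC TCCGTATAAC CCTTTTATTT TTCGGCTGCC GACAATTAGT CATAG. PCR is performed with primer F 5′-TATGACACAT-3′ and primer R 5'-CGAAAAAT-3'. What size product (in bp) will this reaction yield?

Forward primer TATGACACAT is found on the top strand at positions 92–101.
Reverse complement of the reverse primer: ATTTTTCG. This occurs on the top strand at positions 147–154.
The product runs from position 92 to position 154, so its length is 154 − 92 + 1 = 63 bp.

63 bp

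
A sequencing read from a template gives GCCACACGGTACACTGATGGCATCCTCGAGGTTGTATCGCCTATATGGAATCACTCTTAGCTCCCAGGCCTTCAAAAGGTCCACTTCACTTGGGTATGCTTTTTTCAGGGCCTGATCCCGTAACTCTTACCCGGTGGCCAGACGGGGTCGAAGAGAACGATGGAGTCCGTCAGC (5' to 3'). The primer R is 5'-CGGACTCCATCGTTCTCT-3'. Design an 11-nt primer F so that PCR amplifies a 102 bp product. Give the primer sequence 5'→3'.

5'-GCCTTCAAAAG-3'

The reverse primer's reverse complement AGAGAACGATGGAGTCCG matches the template at positions 152–169, so the product ends at position 169.
A 102 bp product then starts at position 169 − 102 + 1 = 68.
The forward primer is identical to the top strand there: GCCTTCAAAAG.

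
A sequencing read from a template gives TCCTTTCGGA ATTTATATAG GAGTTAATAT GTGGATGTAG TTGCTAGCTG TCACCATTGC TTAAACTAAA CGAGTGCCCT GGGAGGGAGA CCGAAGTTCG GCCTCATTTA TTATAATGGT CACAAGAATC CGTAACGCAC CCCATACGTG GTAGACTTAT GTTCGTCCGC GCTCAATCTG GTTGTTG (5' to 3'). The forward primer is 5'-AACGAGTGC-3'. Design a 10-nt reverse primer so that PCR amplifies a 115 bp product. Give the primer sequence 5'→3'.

5'-AACCAGATTG-3'

The forward primer binds at positions 69–77, so a 115 bp product ends at position 69 + 115 − 1 = 183.
The reverse primer anneals to the top strand over positions 174–183, i.e. to CAATCTGGTT.
Its sequence written 5'→3' is the reverse complement: AACCAGATTG.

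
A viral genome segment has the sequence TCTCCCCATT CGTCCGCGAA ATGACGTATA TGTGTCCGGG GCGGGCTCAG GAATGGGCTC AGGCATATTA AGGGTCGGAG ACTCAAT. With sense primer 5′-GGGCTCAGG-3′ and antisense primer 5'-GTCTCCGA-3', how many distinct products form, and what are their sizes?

The forward primer GGGCTCAGG matches the top strand at positions 43–51, 55–63.
The reverse primer's reverse complement is TCGGAGAC, matching at positions 75–82.
Each forward site pairs with the reverse site to give a product ending at position 82: sizes 40, 28 bp.

Two products: 40 bp, 28 bp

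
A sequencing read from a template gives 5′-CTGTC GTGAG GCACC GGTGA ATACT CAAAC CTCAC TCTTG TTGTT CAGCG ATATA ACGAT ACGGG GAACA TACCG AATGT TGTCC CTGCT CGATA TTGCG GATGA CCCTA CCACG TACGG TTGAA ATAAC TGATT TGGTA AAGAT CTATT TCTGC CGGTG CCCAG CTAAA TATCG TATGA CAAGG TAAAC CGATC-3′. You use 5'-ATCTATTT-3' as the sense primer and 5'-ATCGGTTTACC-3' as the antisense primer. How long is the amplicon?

Scanning the template, ATCTATTT occurs at positions 144–151; this primer anneals to the bottom strand there with its 3' end pointing downstream.
Reverse complement of the reverse primer: GGTAAACCGAT. This occurs on the top strand at positions 184–194.
Product length = (reverse-primer end) − (forward-primer start) + 1 = 194 − 144 + 1 = 51 bp.

51 bp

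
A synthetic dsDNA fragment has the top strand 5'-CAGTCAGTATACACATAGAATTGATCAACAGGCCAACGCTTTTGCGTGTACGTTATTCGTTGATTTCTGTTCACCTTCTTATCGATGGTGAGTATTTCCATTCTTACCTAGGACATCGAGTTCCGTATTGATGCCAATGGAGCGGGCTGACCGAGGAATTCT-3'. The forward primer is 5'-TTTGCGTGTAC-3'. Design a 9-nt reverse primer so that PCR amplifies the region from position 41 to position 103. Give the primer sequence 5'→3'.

The product's 3' end on the top strand is position 103.
The reverse primer anneals to the top strand over positions 95–103, i.e. to TTTCCATTC.
Its sequence written 5'→3' is the reverse complement: GAATGGAAA.

5'-GAATGGAAA-3'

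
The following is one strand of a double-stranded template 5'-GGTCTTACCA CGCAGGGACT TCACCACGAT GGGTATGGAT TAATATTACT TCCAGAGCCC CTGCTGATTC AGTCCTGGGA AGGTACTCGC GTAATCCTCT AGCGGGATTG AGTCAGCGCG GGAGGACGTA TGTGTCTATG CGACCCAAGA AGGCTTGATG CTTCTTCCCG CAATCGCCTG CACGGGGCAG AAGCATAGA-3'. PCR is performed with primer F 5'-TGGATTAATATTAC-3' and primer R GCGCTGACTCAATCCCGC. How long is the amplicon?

84 bp

Scanning the template, TGGATTAATATTAC occurs at positions 36–49; this primer anneals to the bottom strand there with its 3' end pointing downstream.
Reverse complement of the reverse primer: GCGGGATTGAGTCAGCGC. This occurs on the top strand at positions 102–119.
Amplicon spans positions 36–119: 84 bp.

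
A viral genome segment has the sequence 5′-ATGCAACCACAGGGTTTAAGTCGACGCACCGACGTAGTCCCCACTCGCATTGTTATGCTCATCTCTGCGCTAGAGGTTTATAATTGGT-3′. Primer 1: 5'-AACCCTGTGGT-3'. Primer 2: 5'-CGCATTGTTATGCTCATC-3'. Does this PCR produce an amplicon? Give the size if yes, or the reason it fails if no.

No product — the primers' 3' ends point away from each other.

Primer 1 (AACCCTGTGGT) has reverse complement ACCACAGGGTT, which matches the top strand at positions 6–16; primer 1 anneals to the top strand there with its 3' end pointing upstream toward position 6.
Primer 2 (CGCATTGTTATGCTCATC) matches the top strand directly at positions 46–63; it anneals to the bottom strand with its 3' end pointing downstream toward position 63.
The 3' ends diverge (primer 1 extends toward position 1, primer 2 toward position 88), so the primers never converge on a shared product.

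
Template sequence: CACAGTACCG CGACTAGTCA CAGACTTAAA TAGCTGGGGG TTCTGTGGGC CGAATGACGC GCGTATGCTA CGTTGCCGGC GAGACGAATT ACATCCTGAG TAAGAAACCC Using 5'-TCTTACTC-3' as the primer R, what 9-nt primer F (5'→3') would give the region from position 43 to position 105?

5'-CTGTGGGCC-3'

The reverse primer's reverse complement GAGTAAGA matches the template at positions 98–105; the product starts at position 43.
The forward primer is identical to the top strand over positions 43–51: CTGTGGGCC.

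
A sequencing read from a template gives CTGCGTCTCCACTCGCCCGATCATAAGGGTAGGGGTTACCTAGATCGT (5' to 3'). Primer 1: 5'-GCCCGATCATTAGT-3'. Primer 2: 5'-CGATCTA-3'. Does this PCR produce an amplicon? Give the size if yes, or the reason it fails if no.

No product — primer 1 has no binding site in the template.

Primer 1 (GCCCGATCATTAGT) does not match the top strand, and its reverse complement ACTAATGATCGGGC does not match either.
With no annealing site for primer 1, no amplification occurs.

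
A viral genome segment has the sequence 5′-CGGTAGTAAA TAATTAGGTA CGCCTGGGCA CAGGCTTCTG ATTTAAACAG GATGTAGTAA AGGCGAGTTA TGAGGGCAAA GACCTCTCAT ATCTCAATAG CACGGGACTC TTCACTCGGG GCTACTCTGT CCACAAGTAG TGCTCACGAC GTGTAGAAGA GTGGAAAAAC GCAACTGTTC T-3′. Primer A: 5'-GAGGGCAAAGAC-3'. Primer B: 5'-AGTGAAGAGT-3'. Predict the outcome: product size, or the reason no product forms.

Primer A (GAGGGCAAAGAC) matches the top strand at positions 72–83; it acts as a forward primer.
Primer B's reverse complement is ACTCTTCACT, matching the top strand at positions 107–116; it acts as a reverse primer.
The 3' ends face each other across positions 72–116, giving a 45 bp product.

Yes — a 45 bp product.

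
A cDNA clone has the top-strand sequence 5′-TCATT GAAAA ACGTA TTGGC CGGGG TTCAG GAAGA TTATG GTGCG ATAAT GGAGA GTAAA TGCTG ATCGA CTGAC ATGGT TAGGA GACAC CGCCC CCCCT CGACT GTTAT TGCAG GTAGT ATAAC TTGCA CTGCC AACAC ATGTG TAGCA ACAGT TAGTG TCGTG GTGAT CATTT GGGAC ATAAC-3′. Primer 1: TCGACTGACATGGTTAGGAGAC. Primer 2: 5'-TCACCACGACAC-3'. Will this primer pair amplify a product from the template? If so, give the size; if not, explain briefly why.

Yes — a 103 bp product.

Primer 1 (TCGACTGACATGGTTAGGAGAC) matches the top strand at positions 67–88; it acts as a forward primer.
Primer 2's reverse complement is GTGTCGTGGTGA, matching the top strand at positions 158–169; it acts as a reverse primer.
The 3' ends face each other across positions 67–169, giving a 103 bp product.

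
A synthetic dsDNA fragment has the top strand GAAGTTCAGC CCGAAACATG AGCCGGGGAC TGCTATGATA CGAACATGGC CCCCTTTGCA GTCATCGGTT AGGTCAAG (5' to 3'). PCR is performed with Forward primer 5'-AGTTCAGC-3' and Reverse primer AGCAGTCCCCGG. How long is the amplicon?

Forward primer AGTTCAGC is found on the top strand at positions 3–10.
Taking the reverse complement of AGCAGTCCCCGG gives CCGGGGACTGCT, found at positions 23–34 on the template; the primer anneals here to the top strand with its 3' end pointing upstream.
Product length = (reverse-primer end) − (forward-primer start) + 1 = 34 − 3 + 1 = 32 bp.

32 bp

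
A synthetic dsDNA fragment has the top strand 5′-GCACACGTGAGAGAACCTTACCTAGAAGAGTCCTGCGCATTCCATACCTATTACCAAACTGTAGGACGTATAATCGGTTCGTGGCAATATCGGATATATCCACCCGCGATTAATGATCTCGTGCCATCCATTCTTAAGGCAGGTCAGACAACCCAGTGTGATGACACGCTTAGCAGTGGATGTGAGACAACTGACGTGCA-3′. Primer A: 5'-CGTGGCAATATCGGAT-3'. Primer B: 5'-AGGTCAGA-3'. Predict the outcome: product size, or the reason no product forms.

Primer A (CGTGGCAATATCGGAT) matches the top strand at positions 80–95 (3' end points downstream).
Primer B (AGGTCAGA) also matches the top strand directly, at positions 141–148 — its reverse complement TCTGACCT is not present.
Both primers anneal to the bottom strand with 3' ends pointing the same way, so neither can prime synthesis back toward the other.

No product — both primers anneal to the same strand and extend in the same direction.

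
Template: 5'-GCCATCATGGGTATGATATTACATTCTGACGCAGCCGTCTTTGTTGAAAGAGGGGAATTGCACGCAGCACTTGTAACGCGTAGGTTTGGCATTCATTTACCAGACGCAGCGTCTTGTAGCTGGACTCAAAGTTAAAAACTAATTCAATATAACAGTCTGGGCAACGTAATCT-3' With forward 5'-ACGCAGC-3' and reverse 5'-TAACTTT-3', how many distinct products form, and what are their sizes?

Three products: 106 bp, 73 bp, 31 bp

The forward primer ACGCAGC matches the top strand at positions 29–35, 62–68, 104–110.
The reverse primer's reverse complement is AAAGTTA, matching at positions 128–134.
Each forward site pairs with the reverse site to give a product ending at position 134: sizes 106, 73, 31 bp.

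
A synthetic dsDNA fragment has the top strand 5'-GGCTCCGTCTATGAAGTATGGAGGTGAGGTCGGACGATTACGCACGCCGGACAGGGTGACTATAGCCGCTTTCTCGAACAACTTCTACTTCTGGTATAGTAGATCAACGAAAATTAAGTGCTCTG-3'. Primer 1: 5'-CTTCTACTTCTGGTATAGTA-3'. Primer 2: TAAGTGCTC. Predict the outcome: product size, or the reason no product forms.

No product — both primers anneal to the same strand and extend in the same direction.

Primer 1 (CTTCTACTTCTGGTATAGTA) matches the top strand at positions 82–101 (3' end points downstream).
Primer 2 (TAAGTGCTC) also matches the top strand directly, at positions 115–123 — its reverse complement GAGCACTTA is not present.
Both primers anneal to the bottom strand with 3' ends pointing the same way, so neither can prime synthesis back toward the other.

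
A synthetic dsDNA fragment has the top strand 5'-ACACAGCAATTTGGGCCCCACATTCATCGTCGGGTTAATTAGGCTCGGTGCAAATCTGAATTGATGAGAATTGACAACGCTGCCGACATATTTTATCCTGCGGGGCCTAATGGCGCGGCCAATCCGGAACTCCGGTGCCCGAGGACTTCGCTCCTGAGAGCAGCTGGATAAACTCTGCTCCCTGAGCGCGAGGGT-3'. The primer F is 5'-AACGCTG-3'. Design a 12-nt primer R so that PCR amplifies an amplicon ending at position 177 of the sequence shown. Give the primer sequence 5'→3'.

5'-CAGAGTTTATCC-3'

The forward primer binds at positions 76–82; the product's 3' end on the top strand is position 177.
The reverse primer anneals to the top strand over positions 166–177, i.e. to GGATAAACTCTG.
Its sequence written 5'→3' is the reverse complement: CAGAGTTTATCC.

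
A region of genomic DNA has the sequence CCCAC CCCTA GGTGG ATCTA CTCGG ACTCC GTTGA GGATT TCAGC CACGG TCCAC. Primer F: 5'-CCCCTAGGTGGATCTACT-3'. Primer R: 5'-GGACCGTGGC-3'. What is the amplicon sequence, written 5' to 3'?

The forward primer matches the template at positions 5–22.
The reverse primer's reverse complement is GCCACGGTCC, which matches the template at positions 44–53.
The product is the template from position 5 through 53 (49 bp).

5'-CCCCTAGGTGGATCTACTCGGACTCCGTTGAGGATTTCAGCCACGGTCC-3'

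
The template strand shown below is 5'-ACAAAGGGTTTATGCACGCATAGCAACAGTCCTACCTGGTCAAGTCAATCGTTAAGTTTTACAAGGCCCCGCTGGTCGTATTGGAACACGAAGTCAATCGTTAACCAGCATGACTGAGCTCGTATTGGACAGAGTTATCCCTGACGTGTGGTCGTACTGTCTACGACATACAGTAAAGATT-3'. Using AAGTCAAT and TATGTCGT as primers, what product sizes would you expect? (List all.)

The forward primer AAGTCAAT matches the top strand at positions 42–49, 91–98.
The reverse primer's reverse complement is ACGACATA, matching at positions 163–170.
Each forward site pairs with the reverse site to give a product ending at position 170: sizes 129, 80 bp.

129 bp, 80 bp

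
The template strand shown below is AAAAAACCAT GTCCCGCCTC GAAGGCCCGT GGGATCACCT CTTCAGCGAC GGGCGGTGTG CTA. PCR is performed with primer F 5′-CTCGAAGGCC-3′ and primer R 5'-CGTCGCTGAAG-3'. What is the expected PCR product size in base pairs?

34 bp

The forward primer matches the template at positions 18–27.
Reverse complement of the reverse primer: CTTCAGCGACG. This occurs on the top strand at positions 41–51.
The product runs from position 18 to position 51, so its length is 51 − 18 + 1 = 34 bp.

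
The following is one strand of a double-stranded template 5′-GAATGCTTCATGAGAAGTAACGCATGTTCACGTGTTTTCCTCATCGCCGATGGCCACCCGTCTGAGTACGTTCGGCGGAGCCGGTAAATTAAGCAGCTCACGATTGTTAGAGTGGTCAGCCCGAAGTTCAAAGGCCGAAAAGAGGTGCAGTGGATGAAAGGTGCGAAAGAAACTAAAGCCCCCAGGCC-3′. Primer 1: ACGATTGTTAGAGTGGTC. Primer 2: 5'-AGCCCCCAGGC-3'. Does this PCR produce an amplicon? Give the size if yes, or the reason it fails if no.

No product — both primers anneal to the same strand and extend in the same direction.

Primer 1 (ACGATTGTTAGAGTGGTC) matches the top strand at positions 100–117 (3' end points downstream).
Primer 2 (AGCCCCCAGGC) also matches the top strand directly, at positions 177–187 — its reverse complement GCCTGGGGGCT is not present.
Both primers anneal to the bottom strand with 3' ends pointing the same way, so neither can prime synthesis back toward the other.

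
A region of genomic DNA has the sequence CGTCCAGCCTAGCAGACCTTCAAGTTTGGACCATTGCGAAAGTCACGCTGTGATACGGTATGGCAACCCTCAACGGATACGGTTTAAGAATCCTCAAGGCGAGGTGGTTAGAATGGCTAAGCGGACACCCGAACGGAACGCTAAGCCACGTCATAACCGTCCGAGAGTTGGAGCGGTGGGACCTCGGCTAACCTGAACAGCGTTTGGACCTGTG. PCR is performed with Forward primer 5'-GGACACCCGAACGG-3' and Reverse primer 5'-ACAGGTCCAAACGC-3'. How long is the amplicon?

Forward primer GGACACCCGAACGG is found on the top strand at positions 123–136.
The reverse primer's reverse complement is GCGTTTGGACCTGT, which matches the template at positions 200–213.
The product runs from position 123 to position 213, so its length is 213 − 123 + 1 = 91 bp.

91 bp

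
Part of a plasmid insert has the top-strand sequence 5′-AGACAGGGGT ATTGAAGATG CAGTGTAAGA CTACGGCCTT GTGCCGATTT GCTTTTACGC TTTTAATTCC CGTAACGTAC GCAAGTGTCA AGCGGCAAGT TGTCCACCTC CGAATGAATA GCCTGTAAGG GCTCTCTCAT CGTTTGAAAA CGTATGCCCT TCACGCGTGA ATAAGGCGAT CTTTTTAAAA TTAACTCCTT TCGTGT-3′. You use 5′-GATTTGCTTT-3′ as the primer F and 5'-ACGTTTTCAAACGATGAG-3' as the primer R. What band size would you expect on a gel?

Forward primer GATTTGCTTT is found on the top strand at positions 46–55.
Taking the reverse complement of ACGTTTTCAAACGATGAG gives CTCATCGTTTGAAAACGT, found at positions 136–153 on the template; the primer anneals here to the top strand with its 3' end pointing upstream.
Amplicon spans positions 46–153: 108 bp.

108 bp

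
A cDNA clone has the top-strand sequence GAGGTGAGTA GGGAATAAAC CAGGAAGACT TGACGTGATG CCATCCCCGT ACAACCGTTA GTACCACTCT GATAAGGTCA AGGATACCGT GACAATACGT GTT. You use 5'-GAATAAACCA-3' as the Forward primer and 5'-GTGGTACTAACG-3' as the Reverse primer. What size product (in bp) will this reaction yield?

55 bp

Forward primer GAATAAACCA is found on the top strand at positions 13–22.
The reverse primer's reverse complement is CGTTAGTACCAC, which matches the template at positions 56–67.
Amplicon spans positions 13–67: 55 bp.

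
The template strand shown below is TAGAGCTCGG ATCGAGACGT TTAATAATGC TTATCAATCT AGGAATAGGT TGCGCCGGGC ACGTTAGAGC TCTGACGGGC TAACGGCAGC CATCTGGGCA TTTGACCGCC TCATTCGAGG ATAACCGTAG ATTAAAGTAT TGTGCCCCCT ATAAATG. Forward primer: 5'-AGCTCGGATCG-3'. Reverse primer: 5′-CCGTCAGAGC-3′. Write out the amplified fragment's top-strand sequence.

5'-AGCTCGGATCGAGACGTTTAATAATGCTTATCAATCTAGGAATAGGTTGCGCCGGGCACGTTAGAGCTCTGACGG-3'

Forward primer AGCTCGGATCG is found on the top strand at positions 4–14.
The reverse primer's reverse complement is GCTCTGACGG, which matches the template at positions 69–78.
The product is the template from position 4 through 78 (75 bp).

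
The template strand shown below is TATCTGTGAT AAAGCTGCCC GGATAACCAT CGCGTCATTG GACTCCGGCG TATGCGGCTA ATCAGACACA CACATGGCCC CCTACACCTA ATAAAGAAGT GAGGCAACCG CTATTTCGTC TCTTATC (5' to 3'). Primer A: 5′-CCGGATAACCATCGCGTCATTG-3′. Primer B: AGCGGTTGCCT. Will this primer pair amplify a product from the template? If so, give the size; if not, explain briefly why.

Primer A (CCGGATAACCATCGCGTCATTG) matches the top strand at positions 19–40; it acts as a forward primer.
Primer B's reverse complement is AGGCAACCGCT, matching the top strand at positions 102–112; it acts as a reverse primer.
The 3' ends face each other across positions 19–112, giving a 94 bp product.

Yes — a 94 bp product.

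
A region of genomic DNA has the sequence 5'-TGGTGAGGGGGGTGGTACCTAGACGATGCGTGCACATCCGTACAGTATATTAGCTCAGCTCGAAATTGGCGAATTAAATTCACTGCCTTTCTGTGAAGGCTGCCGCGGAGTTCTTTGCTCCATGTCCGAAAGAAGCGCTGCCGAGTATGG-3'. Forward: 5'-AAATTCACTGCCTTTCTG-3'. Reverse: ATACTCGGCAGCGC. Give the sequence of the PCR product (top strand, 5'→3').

5'-AAATTCACTGCCTTTCTGTGAAGGCTGCCGCGGAGTTCTTTGCTCCATGTCCGAAAGAAGCGCTGCCGAGTAT-3'

Forward primer AAATTCACTGCCTTTCTG is found on the top strand at positions 76–93.
Reverse complement of the reverse primer: GCGCTGCCGAGTAT. This occurs on the top strand at positions 135–148.
The product is the template from position 76 through 148 (73 bp).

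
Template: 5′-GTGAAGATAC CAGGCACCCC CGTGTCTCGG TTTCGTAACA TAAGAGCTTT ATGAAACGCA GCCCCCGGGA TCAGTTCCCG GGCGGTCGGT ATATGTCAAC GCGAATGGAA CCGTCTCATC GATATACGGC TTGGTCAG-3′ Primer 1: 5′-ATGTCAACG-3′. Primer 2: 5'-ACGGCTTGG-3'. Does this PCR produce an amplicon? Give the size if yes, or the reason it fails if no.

Primer 1 (ATGTCAACG) matches the top strand at positions 93–101 (3' end points downstream).
Primer 2 (ACGGCTTGG) also matches the top strand directly, at positions 126–134 — its reverse complement CCAAGCCGT is not present.
Both primers anneal to the bottom strand with 3' ends pointing the same way, so neither can prime synthesis back toward the other.

No product — both primers anneal to the same strand and extend in the same direction.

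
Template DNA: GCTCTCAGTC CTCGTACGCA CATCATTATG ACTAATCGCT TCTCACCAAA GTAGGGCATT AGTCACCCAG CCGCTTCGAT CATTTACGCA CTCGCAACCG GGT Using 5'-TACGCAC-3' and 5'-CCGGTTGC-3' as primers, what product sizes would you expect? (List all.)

87 bp, 17 bp

The forward primer TACGCAC matches the top strand at positions 15–21, 85–91.
The reverse primer's reverse complement is GCAACCGG, matching at positions 94–101.
Each forward site pairs with the reverse site to give a product ending at position 101: sizes 87, 17 bp.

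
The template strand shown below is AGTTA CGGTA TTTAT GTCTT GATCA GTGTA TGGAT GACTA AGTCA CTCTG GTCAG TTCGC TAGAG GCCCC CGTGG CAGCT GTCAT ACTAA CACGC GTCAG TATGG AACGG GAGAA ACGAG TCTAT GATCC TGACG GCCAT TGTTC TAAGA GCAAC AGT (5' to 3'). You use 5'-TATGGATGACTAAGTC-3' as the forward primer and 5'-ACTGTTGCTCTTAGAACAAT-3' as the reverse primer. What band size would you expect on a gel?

130 bp

The forward primer matches the template at positions 29–44.
Reverse complement of the reverse primer: ATTGTTCTAAGAGCAACAGT. This occurs on the top strand at positions 139–158.
The product runs from position 29 to position 158, so its length is 158 − 29 + 1 = 130 bp.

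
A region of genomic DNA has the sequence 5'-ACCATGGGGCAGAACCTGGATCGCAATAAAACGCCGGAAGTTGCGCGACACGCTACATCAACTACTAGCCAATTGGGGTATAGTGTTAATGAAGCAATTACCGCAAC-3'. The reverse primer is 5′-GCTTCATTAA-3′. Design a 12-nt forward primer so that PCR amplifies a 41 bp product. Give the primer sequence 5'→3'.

The reverse primer's reverse complement TTAATGAAGC matches the template at positions 86–95, so the product ends at position 95.
A 41 bp product then starts at position 95 − 41 + 1 = 55.
The forward primer is identical to the top strand there: ACATCAACTACT.

5'-ACATCAACTACT-3'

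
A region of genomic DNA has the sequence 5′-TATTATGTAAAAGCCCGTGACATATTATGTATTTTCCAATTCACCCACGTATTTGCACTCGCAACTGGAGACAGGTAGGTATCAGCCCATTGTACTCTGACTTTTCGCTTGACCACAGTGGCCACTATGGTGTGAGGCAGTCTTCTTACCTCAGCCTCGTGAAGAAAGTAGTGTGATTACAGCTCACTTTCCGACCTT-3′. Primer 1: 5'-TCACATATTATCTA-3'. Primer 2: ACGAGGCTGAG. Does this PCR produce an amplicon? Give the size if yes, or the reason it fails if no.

No product — primer 1 has no binding site in the template.

Primer 1 (TCACATATTATCTA) does not match the top strand, and its reverse complement TAGATAATATGTGA does not match either.
With no annealing site for primer 1, no amplification occurs.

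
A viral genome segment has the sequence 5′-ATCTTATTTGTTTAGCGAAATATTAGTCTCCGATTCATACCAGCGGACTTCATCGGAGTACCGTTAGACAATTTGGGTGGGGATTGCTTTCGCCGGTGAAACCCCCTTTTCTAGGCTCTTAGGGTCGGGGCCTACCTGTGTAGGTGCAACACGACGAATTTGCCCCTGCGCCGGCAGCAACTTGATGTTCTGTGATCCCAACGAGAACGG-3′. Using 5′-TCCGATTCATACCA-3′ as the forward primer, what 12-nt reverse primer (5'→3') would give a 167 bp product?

The forward primer binds at positions 29–42, so a 167 bp product ends at position 29 + 167 − 1 = 195.
The reverse primer anneals to the top strand over positions 184–195, i.e. to GATGTTCTGTGA.
Its sequence written 5'→3' is the reverse complement: TCACAGAACATC.

5'-TCACAGAACATC-3'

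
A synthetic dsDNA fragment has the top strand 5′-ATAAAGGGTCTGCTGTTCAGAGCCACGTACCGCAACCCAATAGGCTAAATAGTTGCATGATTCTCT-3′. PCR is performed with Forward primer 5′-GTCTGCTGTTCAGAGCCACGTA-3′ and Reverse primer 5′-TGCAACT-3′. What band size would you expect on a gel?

50 bp

The forward primer matches the template at positions 8–29.
Reverse complement of the reverse primer: AGTTGCA. This occurs on the top strand at positions 51–57.
Product length = (reverse-primer end) − (forward-primer start) + 1 = 57 − 8 + 1 = 50 bp.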